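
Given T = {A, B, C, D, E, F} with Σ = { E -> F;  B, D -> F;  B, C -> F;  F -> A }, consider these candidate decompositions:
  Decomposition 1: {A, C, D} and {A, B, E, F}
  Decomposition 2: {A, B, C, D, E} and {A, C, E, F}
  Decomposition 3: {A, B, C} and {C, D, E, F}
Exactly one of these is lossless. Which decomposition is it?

Decomposition 2

Decomposition 1: common = {A}, closure = {A} → lossy.
Decomposition 2: common = {A, C, E}, closure = {A, C, E, F} → lossless.
Decomposition 3: common = {C}, closure = {C} → lossy.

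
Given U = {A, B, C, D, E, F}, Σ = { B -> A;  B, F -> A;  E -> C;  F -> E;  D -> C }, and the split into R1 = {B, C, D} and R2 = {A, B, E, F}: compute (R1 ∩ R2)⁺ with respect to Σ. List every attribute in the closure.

R1 ∩ R2 = {B}.
B → A applies, adding A
Closure: {A, B}.

A, B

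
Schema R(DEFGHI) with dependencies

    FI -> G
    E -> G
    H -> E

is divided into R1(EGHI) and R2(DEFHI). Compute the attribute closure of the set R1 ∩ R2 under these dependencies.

R1 ∩ R2 = {EHI}.
E → G applies, adding G
Closure: {EGHI}.

EGHI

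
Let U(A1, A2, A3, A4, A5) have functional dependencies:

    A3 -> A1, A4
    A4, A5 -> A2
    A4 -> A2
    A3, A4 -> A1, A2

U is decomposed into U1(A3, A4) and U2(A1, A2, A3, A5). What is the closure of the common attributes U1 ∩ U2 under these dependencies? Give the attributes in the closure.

U1 ∩ U2 = {A3}.
A3 → A1, A4 applies, adding A1, A4
A4 → A2 applies, adding A2
Closure: {A1, A2, A3, A4}.

A1, A2, A3, A4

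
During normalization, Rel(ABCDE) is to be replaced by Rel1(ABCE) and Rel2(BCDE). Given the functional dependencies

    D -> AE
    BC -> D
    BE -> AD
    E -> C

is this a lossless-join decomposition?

Common attributes: Rel1 ∩ Rel2 = {BCE}.
Closure of {BCE}: BC → D applies, adding D; BE → AD applies, adding A. So (BCE)⁺ = {ABCDE}.
This closure contains every attribute of Rel1, so Rel1 ∩ Rel2 → Rel1. The join is lossless.

Yes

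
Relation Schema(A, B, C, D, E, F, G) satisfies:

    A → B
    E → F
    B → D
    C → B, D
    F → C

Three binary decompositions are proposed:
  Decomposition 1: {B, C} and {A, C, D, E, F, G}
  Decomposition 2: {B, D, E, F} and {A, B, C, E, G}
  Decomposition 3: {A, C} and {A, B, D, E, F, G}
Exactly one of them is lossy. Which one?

Decomposition 1: common = {C}, closure = {B, C, D} → lossless.
Decomposition 2: common = {B, E}, closure = {B, C, D, E, F} → lossless.
Decomposition 3: common = {A}, closure = {A, B, D} → lossy.

Decomposition 3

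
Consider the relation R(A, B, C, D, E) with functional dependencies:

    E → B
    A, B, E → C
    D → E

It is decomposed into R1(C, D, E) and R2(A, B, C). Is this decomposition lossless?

Common attributes: R1 ∩ R2 = {C}.
No dependency enlarges {C}, so (C)⁺ = {C}.
The closure contains neither all of R1 = {C, D, E} nor all of R2 = {A, B, C}, so the common attributes are not a superkey of either fragment. The join is lossy.

No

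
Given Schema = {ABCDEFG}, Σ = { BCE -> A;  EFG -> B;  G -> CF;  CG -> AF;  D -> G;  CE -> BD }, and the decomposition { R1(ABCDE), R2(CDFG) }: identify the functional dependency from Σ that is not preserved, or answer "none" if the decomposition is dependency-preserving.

CG -> AF

Check CG → AF: no single fragment contains all of {ACFG}, and the restricted closure of {CG} across the fragments never reaches {AF}.
BCE → A is preserved.
EFG → B is preserved.
G → CF is preserved.
D → G is preserved.
CE → BD is preserved.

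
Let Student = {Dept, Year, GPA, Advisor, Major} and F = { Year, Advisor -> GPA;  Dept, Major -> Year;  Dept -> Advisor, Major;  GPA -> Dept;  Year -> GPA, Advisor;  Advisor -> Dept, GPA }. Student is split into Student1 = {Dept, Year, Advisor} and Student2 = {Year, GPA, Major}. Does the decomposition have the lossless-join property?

Common attributes: Student1 ∩ Student2 = {Year}.
Closure of {Year}: Year → GPA, Advisor applies, adding GPA, Advisor; Advisor → Dept, GPA applies, adding Dept; Dept → Advisor, Major applies, adding Major. So (Year)⁺ = {Dept, Year, GPA, Advisor, Major}.
This closure contains every attribute of Student1, so Student1 ∩ Student2 → Student1. The join is lossless.

Yes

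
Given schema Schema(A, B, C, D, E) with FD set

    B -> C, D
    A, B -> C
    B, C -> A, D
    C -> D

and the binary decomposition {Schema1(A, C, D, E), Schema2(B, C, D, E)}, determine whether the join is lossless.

Common attributes: Schema1 ∩ Schema2 = {C, D, E}.
No dependency enlarges {C, D, E}, so (C, D, E)⁺ = {C, D, E}.
The closure contains neither all of Schema1 = {A, C, D, E} nor all of Schema2 = {B, C, D, E}, so the common attributes are not a superkey of either fragment. The join is lossy.

No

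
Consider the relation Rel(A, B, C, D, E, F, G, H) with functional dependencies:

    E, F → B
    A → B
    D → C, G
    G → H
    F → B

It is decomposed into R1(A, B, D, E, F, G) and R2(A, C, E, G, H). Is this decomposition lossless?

No

Common attributes: R1 ∩ R2 = {A, E, G}.
Closure of {A, E, G}: A → B applies, adding B; G → H applies, adding H. So (A, E, G)⁺ = {A, B, E, G, H}.
The closure contains neither all of R1 = {A, B, D, E, F, G} nor all of R2 = {A, C, E, G, H}, so the common attributes are not a superkey of either fragment. The join is lossy.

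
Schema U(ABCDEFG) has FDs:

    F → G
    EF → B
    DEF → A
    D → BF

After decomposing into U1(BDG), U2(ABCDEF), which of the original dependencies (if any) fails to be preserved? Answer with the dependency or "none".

F → G

Check F → G: no single fragment contains all of {FG}, and the restricted closure of {F} across the fragments never reaches {G}.
EF → B is preserved.
DEF → A is preserved.
D → BF is preserved.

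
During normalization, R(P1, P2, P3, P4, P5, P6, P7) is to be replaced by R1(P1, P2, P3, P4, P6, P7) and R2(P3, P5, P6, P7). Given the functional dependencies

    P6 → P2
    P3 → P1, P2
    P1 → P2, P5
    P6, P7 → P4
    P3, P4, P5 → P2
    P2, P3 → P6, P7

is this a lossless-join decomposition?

Yes

Common attributes: R1 ∩ R2 = {P3, P6, P7}.
Closure of {P3, P6, P7}: P6 → P2 applies, adding P2; P3 → P1, P2 applies, adding P1; P1 → P2, P5 applies, adding P5; P6, P7 → P4 applies, adding P4. So (P3, P6, P7)⁺ = {P1, P2, P3, P4, P5, P6, P7}.
This closure contains every attribute of R1, so R1 ∩ R2 → R1. The join is lossless.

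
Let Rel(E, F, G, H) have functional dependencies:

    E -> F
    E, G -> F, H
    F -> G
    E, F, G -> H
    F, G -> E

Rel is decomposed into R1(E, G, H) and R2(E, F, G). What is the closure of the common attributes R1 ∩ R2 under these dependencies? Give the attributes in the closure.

E, F, G, H

R1 ∩ R2 = {E, G}.
E → F applies, adding F
E, G → F, H applies, adding H
Closure: {E, F, G, H}.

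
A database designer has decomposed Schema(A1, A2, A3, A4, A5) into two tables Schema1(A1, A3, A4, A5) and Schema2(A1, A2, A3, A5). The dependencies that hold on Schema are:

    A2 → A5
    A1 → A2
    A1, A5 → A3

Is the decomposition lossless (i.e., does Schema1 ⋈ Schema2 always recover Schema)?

Yes

Common attributes: Schema1 ∩ Schema2 = {A1, A3, A5}.
Closure of {A1, A3, A5}: A1 → A2 applies, adding A2. So (A1, A3, A5)⁺ = {A1, A2, A3, A5}.
This closure contains every attribute of Schema2, so Schema1 ∩ Schema2 → Schema2. The join is lossless.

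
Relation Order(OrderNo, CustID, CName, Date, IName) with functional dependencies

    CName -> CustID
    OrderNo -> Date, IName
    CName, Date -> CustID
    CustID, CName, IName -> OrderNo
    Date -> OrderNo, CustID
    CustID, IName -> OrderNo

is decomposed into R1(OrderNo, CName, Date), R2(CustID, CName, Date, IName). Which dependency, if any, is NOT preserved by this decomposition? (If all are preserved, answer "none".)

CName → CustID lies within R2.
OrderNo → Date, IName: restricted closure across fragments reaches Date, IName.
CName, Date → CustID lies within R2.
CustID, CName, IName → OrderNo: restricted closure across fragments reaches OrderNo.
Date → OrderNo, CustID: restricted closure across fragments reaches OrderNo, CustID.
CustID, IName → OrderNo: restricted closure across fragments reaches OrderNo.
Every dependency is enforceable on the fragments, so the decomposition is dependency-preserving.

none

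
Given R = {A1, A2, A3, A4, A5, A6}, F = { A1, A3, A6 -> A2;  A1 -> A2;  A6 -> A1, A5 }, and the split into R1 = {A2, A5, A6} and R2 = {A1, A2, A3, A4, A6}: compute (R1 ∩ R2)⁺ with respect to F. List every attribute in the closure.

A1, A2, A5, A6

R1 ∩ R2 = {A2, A6}.
A6 → A1, A5 applies, adding A1, A5
Closure: {A1, A2, A5, A6}.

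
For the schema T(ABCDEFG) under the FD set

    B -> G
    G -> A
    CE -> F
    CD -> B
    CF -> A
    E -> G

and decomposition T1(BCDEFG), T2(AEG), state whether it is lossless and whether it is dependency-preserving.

lossless but not dependency-preserving

Lossless test: (EG)⁺ = {AEG}, which contains all of one fragment — lossless.
Dependency preservation: the restricted closure of {CF} across the fragments never reaches {A}, so CF → A cannot be enforced without a join — not preserved.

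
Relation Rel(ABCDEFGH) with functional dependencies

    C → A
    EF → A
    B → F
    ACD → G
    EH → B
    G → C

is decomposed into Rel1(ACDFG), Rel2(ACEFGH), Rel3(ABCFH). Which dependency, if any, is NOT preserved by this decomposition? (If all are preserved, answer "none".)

Check EH → B: no single fragment contains all of {BEH}, and the restricted closure of {EH} across the fragments never reaches {B}.
C → A is preserved.
EF → A is preserved.
B → F is preserved.
ACD → G is preserved.
G → C is preserved.

EH → B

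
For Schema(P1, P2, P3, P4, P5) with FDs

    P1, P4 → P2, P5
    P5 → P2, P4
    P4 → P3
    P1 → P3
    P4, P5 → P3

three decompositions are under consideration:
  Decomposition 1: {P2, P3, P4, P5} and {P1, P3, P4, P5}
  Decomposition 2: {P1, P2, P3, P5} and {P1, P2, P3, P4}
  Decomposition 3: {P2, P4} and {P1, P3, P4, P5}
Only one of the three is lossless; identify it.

Decomposition 1

Decomposition 1: common = {P3, P4, P5}, closure = {P2, P3, P4, P5} → lossless.
Decomposition 2: common = {P1, P2, P3}, closure = {P1, P2, P3} → lossy.
Decomposition 3: common = {P4}, closure = {P3, P4} → lossy.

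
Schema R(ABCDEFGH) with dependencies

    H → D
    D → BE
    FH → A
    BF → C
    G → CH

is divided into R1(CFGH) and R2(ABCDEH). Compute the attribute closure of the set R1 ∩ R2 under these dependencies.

R1 ∩ R2 = {CH}.
H → D applies, adding D
D → BE applies, adding BE
Closure: {BCDEH}.

BCDEH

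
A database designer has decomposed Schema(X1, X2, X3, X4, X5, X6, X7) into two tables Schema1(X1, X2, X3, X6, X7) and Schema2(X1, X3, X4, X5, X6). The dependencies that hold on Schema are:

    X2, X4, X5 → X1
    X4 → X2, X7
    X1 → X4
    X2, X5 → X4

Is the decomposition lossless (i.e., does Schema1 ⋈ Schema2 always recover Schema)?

Yes

Common attributes: Schema1 ∩ Schema2 = {X1, X3, X6}.
Closure of {X1, X3, X6}: X1 → X4 applies, adding X4; X4 → X2, X7 applies, adding X2, X7. So (X1, X3, X6)⁺ = {X1, X2, X3, X4, X6, X7}.
This closure contains every attribute of Schema1, so Schema1 ∩ Schema2 → Schema1. The join is lossless.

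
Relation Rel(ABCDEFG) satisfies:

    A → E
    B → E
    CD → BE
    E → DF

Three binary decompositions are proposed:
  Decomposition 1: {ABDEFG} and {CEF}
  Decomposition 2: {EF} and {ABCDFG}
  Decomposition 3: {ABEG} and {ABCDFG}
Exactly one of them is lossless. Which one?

Decomposition 3

Decomposition 1: common = {EF}, closure = {DEF} → lossy.
Decomposition 2: common = {F}, closure = {F} → lossy.
Decomposition 3: common = {ABG}, closure = {ABDEFG} → lossless.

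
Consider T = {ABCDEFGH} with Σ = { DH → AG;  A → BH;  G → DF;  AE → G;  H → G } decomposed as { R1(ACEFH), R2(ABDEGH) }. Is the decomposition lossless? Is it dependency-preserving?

lossless but not dependency-preserving

Lossless test: (AEH)⁺ = {ABDEFGH}, which contains all of one fragment — lossless.
Dependency preservation: the restricted closure of {G} across the fragments never reaches {DF}, so G → DF cannot be enforced without a join — not preserved.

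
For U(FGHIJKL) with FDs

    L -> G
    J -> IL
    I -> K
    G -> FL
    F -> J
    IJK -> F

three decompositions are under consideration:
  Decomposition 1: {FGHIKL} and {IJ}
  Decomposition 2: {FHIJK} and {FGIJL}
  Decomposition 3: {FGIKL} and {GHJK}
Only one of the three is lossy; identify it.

Decomposition 1: common = {I}, closure = {IK} → lossy.
Decomposition 2: common = {FIJ}, closure = {FGIJKL} → lossless.
Decomposition 3: common = {GK}, closure = {FGIJKL} → lossless.

Decomposition 1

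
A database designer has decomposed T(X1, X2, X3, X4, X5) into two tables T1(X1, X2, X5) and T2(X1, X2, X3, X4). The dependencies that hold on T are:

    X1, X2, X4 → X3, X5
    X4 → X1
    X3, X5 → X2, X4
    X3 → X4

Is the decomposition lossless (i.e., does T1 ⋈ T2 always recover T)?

No

Common attributes: T1 ∩ T2 = {X1, X2}.
No dependency enlarges {X1, X2}, so (X1, X2)⁺ = {X1, X2}.
The closure contains neither all of T1 = {X1, X2, X5} nor all of T2 = {X1, X2, X3, X4}, so the common attributes are not a superkey of either fragment. The join is lossy.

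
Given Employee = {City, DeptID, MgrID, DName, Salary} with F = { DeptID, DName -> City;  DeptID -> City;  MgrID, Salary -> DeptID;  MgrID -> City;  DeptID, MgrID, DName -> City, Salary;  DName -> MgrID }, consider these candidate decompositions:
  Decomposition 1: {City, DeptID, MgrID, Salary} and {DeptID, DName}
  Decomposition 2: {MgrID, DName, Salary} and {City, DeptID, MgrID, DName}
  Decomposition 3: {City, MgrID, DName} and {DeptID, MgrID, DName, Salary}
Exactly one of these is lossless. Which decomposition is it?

Decomposition 1: common = {DeptID}, closure = {City, DeptID} → lossy.
Decomposition 2: common = {MgrID, DName}, closure = {City, MgrID, DName} → lossy.
Decomposition 3: common = {MgrID, DName}, closure = {City, MgrID, DName} → lossless.

Decomposition 3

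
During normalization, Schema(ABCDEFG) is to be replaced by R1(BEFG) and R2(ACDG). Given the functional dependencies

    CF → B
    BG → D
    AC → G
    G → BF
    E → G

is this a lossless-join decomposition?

No

Common attributes: R1 ∩ R2 = {G}.
Closure of {G}: G → BF applies, adding BF; BG → D applies, adding D. So (G)⁺ = {BDFG}.
The closure contains neither all of R1 = {BEFG} nor all of R2 = {ACDG}, so the common attributes are not a superkey of either fragment. The join is lossy.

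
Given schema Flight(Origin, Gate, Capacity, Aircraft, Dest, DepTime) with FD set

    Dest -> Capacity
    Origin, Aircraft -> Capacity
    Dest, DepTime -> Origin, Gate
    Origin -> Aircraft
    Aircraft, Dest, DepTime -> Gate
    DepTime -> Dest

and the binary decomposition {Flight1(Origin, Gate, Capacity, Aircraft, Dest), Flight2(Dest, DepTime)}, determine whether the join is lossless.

Common attributes: Flight1 ∩ Flight2 = {Dest}.
Closure of {Dest}: Dest → Capacity applies, adding Capacity. So (Dest)⁺ = {Capacity, Dest}.
The closure contains neither all of Flight1 = {Origin, Gate, Capacity, Aircraft, Dest} nor all of Flight2 = {Dest, DepTime}, so the common attributes are not a superkey of either fragment. The join is lossy.

No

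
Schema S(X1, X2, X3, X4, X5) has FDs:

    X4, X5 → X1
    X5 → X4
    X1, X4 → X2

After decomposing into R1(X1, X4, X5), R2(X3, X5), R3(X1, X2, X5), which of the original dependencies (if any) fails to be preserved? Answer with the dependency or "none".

Check X1, X4 → X2: no single fragment contains all of {X1, X2, X4}, and the restricted closure of {X1, X4} across the fragments never reaches {X2}.
X4, X5 → X1 is preserved.
X5 → X4 is preserved.

X1, X4 → X2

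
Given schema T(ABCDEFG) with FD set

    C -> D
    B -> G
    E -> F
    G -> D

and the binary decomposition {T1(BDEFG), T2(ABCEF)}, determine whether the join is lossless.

Common attributes: T1 ∩ T2 = {BEF}.
Closure of {BEF}: B → G applies, adding G; G → D applies, adding D. So (BEF)⁺ = {BDEFG}.
This closure contains every attribute of T1, so T1 ∩ T2 → T1. The join is lossless.

Yes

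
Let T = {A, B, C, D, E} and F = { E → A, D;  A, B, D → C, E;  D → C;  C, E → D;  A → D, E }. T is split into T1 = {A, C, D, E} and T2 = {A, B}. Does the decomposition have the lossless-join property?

Yes

Common attributes: T1 ∩ T2 = {A}.
Closure of {A}: A → D, E applies, adding D, E; D → C applies, adding C. So (A)⁺ = {A, C, D, E}.
This closure contains every attribute of T1, so T1 ∩ T2 → T1. The join is lossless.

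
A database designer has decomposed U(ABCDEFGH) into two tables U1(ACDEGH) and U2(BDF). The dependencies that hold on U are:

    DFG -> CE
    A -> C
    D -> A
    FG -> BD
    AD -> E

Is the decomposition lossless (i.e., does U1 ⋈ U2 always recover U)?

No

Common attributes: U1 ∩ U2 = {D}.
Closure of {D}: D → A applies, adding A; AD → E applies, adding E; A → C applies, adding C. So (D)⁺ = {ACDE}.
The closure contains neither all of U1 = {ACDEGH} nor all of U2 = {BDF}, so the common attributes are not a superkey of either fragment. The join is lossy.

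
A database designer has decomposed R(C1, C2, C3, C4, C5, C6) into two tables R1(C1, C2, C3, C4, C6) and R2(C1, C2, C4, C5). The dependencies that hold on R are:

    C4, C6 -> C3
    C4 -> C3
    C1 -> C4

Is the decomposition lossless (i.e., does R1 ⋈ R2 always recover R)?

No

Common attributes: R1 ∩ R2 = {C1, C2, C4}.
Closure of {C1, C2, C4}: C4 → C3 applies, adding C3. So (C1, C2, C4)⁺ = {C1, C2, C3, C4}.
The closure contains neither all of R1 = {C1, C2, C3, C4, C6} nor all of R2 = {C1, C2, C4, C5}, so the common attributes are not a superkey of either fragment. The join is lossy.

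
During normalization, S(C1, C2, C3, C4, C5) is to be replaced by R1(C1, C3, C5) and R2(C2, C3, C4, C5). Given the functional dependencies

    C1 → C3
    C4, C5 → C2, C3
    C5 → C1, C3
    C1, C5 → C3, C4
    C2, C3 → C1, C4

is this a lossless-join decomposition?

Yes

Common attributes: R1 ∩ R2 = {C3, C5}.
Closure of {C3, C5}: C5 → C1, C3 applies, adding C1; C1, C5 → C3, C4 applies, adding C4; C4, C5 → C2, C3 applies, adding C2. So (C3, C5)⁺ = {C1, C2, C3, C4, C5}.
This closure contains every attribute of R1, so R1 ∩ R2 → R1. The join is lossless.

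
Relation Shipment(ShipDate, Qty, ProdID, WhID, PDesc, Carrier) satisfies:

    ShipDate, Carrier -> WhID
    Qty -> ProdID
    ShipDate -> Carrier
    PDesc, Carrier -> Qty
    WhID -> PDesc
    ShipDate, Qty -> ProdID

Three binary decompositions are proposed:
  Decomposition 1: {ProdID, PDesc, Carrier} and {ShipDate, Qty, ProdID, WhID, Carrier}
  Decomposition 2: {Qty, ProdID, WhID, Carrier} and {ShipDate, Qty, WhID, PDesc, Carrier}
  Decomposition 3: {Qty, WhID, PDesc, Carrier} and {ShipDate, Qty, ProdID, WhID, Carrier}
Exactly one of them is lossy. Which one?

Decomposition 1

Decomposition 1: common = {ProdID, Carrier}, closure = {ProdID, Carrier} → lossy.
Decomposition 2: common = {Qty, WhID, Carrier}, closure = {Qty, ProdID, WhID, PDesc, Carrier} → lossless.
Decomposition 3: common = {Qty, WhID, Carrier}, closure = {Qty, ProdID, WhID, PDesc, Carrier} → lossless.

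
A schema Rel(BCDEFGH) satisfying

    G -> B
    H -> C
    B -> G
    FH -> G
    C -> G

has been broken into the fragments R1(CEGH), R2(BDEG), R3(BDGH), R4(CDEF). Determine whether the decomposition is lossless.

Chase test. Columns are BCDEFGH; row i has aⱼ where attribute j ∈ Ri, else bᵢⱼ.
Initial tableau (one row per fragment):
  row 1: b11 a2 b13 a4 b15 a6 a7
  row 2: a1 b22 a3 a4 b25 a6 b27
  row 3: a1 b32 a3 b34 b35 a6 a7
  row 4: b41 a2 a3 a4 a5 b46 b47
Rows 1 and 2 agree on G; apply G→B and equate their B entries.
Rows 1 and 3 agree on H; apply H→C and equate their C entries.
Rows 1 and 4 agree on C; apply C→G and equate their G entries.
Rows 1 and 4 agree on G; apply G→B and equate their B entries.
No row becomes fully distinguished — the join is lossy.

No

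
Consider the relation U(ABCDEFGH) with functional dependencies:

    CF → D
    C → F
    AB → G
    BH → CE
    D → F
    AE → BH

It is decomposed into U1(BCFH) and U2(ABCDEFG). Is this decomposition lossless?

No

Common attributes: U1 ∩ U2 = {BCF}.
Closure of {BCF}: CF → D applies, adding D. So (BCF)⁺ = {BCDF}.
The closure contains neither all of U1 = {BCFH} nor all of U2 = {ABCDEFG}, so the common attributes are not a superkey of either fragment. The join is lossy.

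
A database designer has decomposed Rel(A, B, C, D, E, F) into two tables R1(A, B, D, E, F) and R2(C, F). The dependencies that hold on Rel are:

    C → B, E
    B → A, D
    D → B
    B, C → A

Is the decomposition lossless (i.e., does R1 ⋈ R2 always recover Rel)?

No

Common attributes: R1 ∩ R2 = {F}.
No dependency enlarges {F}, so (F)⁺ = {F}.
The closure contains neither all of R1 = {A, B, D, E, F} nor all of R2 = {C, F}, so the common attributes are not a superkey of either fragment. The join is lossy.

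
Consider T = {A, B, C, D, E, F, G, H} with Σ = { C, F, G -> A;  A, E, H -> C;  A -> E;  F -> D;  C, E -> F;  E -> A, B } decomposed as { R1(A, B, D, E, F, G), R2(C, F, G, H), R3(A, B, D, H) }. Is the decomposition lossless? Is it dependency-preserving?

lossy and not dependency-preserving

Lossless test (chase): Rows 1 and 3 agree on A; apply A→E and equate their E entries. Rows 1 and 2 agree on F; apply F→D and equate their D entries. No row becomes fully distinguished — the join is lossy.
Dependency preservation: the restricted closure of {C, F, G} across the fragments never reaches {A}, so C, F, G → A cannot be enforced without a join — not preserved.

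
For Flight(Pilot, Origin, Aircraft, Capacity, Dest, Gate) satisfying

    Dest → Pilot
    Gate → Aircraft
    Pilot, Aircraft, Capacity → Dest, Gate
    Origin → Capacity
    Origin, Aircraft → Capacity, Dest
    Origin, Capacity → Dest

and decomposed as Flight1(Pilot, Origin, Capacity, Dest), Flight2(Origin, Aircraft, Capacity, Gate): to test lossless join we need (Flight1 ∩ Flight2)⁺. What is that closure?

Pilot, Origin, Capacity, Dest

Flight1 ∩ Flight2 = {Origin, Capacity}.
Origin, Capacity → Dest applies, adding Dest
Dest → Pilot applies, adding Pilot
Closure: {Pilot, Origin, Capacity, Dest}.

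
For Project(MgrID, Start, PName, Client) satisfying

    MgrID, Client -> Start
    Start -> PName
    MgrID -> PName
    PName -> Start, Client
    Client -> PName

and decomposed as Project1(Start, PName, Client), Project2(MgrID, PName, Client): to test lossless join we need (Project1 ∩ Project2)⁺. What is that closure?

Project1 ∩ Project2 = {PName, Client}.
PName → Start, Client applies, adding Start
Closure: {Start, PName, Client}.

Start, PName, Client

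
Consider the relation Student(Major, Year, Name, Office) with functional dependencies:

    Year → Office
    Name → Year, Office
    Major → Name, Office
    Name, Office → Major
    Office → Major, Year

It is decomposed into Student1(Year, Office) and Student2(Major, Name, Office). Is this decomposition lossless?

Yes

Common attributes: Student1 ∩ Student2 = {Office}.
Closure of {Office}: Office → Major, Year applies, adding Major, Year; Major → Name, Office applies, adding Name. So (Office)⁺ = {Major, Year, Name, Office}.
This closure contains every attribute of Student1, so Student1 ∩ Student2 → Student1. The join is lossless.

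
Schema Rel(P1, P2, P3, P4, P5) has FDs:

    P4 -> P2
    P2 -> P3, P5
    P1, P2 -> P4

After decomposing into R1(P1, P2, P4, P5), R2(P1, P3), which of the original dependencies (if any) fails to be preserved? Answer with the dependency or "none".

Check P2 → P3, P5: no single fragment contains all of {P2, P3, P5}, and the restricted closure of {P2} across the fragments never reaches {P3, P5}.
P4 → P2 is preserved.
P1, P2 → P4 is preserved.

P2 -> P3, P5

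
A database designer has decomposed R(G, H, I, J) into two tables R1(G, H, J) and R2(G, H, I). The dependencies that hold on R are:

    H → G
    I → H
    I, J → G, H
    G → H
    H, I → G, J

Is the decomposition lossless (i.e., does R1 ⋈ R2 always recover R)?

No

Common attributes: R1 ∩ R2 = {G, H}.
No dependency enlarges {G, H}, so (G, H)⁺ = {G, H}.
The closure contains neither all of R1 = {G, H, J} nor all of R2 = {G, H, I}, so the common attributes are not a superkey of either fragment. The join is lossy.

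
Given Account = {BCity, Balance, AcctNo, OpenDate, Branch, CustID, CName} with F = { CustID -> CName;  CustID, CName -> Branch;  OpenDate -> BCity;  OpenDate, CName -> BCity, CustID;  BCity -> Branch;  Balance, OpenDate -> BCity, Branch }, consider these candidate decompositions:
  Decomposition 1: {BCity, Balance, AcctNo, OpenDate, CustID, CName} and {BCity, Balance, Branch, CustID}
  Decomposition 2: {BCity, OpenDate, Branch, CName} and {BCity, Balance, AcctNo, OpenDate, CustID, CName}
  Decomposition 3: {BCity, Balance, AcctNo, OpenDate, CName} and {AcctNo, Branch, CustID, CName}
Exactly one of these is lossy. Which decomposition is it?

Decomposition 3

Decomposition 1: common = {BCity, Balance, CustID}, closure = {BCity, Balance, Branch, CustID, CName} → lossless.
Decomposition 2: common = {BCity, OpenDate, CName}, closure = {BCity, OpenDate, Branch, CustID, CName} → lossless.
Decomposition 3: common = {AcctNo, CName}, closure = {AcctNo, CName} → lossy.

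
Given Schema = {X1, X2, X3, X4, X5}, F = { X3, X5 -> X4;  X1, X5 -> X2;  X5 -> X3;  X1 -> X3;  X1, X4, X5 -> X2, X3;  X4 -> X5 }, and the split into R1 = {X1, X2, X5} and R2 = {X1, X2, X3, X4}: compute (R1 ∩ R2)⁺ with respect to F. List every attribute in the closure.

X1, X2, X3

R1 ∩ R2 = {X1, X2}.
X1 → X3 applies, adding X3
Closure: {X1, X2, X3}.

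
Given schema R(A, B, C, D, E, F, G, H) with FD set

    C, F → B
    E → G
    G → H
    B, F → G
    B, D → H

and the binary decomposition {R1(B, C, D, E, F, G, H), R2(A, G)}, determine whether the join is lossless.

Common attributes: R1 ∩ R2 = {G}.
Closure of {G}: G → H applies, adding H. So (G)⁺ = {G, H}.
The closure contains neither all of R1 = {B, C, D, E, F, G, H} nor all of R2 = {A, G}, so the common attributes are not a superkey of either fragment. The join is lossy.

No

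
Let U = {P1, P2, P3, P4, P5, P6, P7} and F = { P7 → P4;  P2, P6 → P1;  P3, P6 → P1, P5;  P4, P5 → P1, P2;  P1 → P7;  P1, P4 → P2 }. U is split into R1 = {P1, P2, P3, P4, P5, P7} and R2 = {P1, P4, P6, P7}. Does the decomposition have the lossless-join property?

Common attributes: R1 ∩ R2 = {P1, P4, P7}.
Closure of {P1, P4, P7}: P1, P4 → P2 applies, adding P2. So (P1, P4, P7)⁺ = {P1, P2, P4, P7}.
The closure contains neither all of R1 = {P1, P2, P3, P4, P5, P7} nor all of R2 = {P1, P4, P6, P7}, so the common attributes are not a superkey of either fragment. The join is lossy.

No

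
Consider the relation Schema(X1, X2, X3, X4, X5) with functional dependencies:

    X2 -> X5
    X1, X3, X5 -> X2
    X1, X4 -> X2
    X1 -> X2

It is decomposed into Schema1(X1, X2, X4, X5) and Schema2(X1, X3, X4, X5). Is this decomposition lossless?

Common attributes: Schema1 ∩ Schema2 = {X1, X4, X5}.
Closure of {X1, X4, X5}: X1, X4 → X2 applies, adding X2. So (X1, X4, X5)⁺ = {X1, X2, X4, X5}.
This closure contains every attribute of Schema1, so Schema1 ∩ Schema2 → Schema1. The join is lossless.

Yes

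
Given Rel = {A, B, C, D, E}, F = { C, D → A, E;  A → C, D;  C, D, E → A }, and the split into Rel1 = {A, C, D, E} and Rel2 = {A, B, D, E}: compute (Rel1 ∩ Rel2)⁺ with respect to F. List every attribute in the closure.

Rel1 ∩ Rel2 = {A, D, E}.
A → C, D applies, adding C
Closure: {A, C, D, E}.

A, C, D, E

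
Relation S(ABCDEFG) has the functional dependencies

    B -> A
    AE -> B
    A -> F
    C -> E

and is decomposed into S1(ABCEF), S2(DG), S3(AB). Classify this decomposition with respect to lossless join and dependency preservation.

lossy but dependency-preserving

Lossless test (chase): Rows 1 and 3 agree on A; apply A→F and equate their F entries. No row becomes fully distinguished — the join is lossy.
Dependency preservation: every FD's attributes lie within a single fragment, so each can be enforced locally — preserved.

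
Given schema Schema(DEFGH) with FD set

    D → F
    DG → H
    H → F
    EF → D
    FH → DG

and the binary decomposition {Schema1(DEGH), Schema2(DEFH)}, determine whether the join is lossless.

Yes

Common attributes: Schema1 ∩ Schema2 = {DEH}.
Closure of {DEH}: D → F applies, adding F; FH → DG applies, adding G. So (DEH)⁺ = {DEFGH}.
This closure contains every attribute of Schema1, so Schema1 ∩ Schema2 → Schema1. The join is lossless.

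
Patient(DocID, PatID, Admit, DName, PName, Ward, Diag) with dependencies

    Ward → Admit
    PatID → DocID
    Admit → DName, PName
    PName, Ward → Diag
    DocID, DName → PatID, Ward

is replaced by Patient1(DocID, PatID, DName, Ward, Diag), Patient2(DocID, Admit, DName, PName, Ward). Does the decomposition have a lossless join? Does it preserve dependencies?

Lossless test: (DocID, DName, Ward)⁺ = {DocID, PatID, Admit, DName, PName, Ward, Diag}, which contains all of one fragment — lossless.
Dependency preservation: PName, Ward → Diag is not contained in any single fragment, but the restricted closure of its left-hand side across the fragments still reaches the right-hand side; the remaining FDs each lie inside some fragment. All dependencies are preserved.

lossless and dependency-preserving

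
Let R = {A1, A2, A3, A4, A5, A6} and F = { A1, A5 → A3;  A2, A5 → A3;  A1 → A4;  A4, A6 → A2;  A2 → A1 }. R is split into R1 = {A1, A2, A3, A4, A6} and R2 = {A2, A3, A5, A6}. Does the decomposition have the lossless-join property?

Common attributes: R1 ∩ R2 = {A2, A3, A6}.
Closure of {A2, A3, A6}: A2 → A1 applies, adding A1; A1 → A4 applies, adding A4. So (A2, A3, A6)⁺ = {A1, A2, A3, A4, A6}.
This closure contains every attribute of R1, so R1 ∩ R2 → R1. The join is lossless.

Yes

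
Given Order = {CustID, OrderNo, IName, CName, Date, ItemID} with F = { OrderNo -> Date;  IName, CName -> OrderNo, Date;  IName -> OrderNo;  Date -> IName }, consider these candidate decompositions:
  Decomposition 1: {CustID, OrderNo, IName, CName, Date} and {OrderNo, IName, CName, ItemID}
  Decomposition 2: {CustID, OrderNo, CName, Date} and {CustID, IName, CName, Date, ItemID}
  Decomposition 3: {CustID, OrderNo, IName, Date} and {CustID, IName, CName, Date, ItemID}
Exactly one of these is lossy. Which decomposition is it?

Decomposition 1: common = {OrderNo, IName, CName}, closure = {OrderNo, IName, CName, Date} → lossy.
Decomposition 2: common = {CustID, CName, Date}, closure = {CustID, OrderNo, IName, CName, Date} → lossless.
Decomposition 3: common = {CustID, IName, Date}, closure = {CustID, OrderNo, IName, Date} → lossless.

Decomposition 1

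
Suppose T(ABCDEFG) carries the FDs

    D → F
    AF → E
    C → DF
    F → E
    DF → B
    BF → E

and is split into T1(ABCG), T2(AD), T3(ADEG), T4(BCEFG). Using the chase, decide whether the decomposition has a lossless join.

No

Chase test. Columns are ABCDEFG; row i has aⱼ where attribute j ∈ Ti, else bᵢⱼ.
Initial tableau (one row per fragment):
  row 1: a1 a2 a3 b14 b15 b16 a7
  row 2: a1 b22 b23 a4 b25 b26 b27
  row 3: a1 b32 b33 a4 a5 b36 a7
  row 4: b41 a2 a3 b44 a5 a6 a7
Rows 2 and 3 agree on D; apply D→F and equate their F entries.
Rows 2 and 3 agree on AF; apply AF→E and equate their E entries.
Rows 1 and 4 agree on C; apply C→DF and equate their DF entries.
Rows 1 and 4 agree on F; apply F→E and equate their E entries.
Rows 2 and 3 agree on DF; apply DF→B and equate their B entries.
No row becomes fully distinguished — the join is lossy.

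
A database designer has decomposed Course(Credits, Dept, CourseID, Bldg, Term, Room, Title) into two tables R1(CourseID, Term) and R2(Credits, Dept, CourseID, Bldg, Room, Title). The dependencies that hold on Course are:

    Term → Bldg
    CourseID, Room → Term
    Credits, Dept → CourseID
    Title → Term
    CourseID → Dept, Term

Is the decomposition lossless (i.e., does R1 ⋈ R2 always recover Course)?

Yes

Common attributes: R1 ∩ R2 = {CourseID}.
Closure of {CourseID}: CourseID → Dept, Term applies, adding Dept, Term; Term → Bldg applies, adding Bldg. So (CourseID)⁺ = {Dept, CourseID, Bldg, Term}.
This closure contains every attribute of R1, so R1 ∩ R2 → R1. The join is lossless.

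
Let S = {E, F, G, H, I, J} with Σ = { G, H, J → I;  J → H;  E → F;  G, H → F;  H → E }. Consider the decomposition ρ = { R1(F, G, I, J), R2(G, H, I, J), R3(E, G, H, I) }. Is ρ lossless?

Chase test. Columns are E, F, G, H, I, J; row i has aⱼ where attribute j ∈ Ri, else bᵢⱼ.
Initial tableau (one row per fragment):
  row 1: b11 a2 a3 b14 a5 a6
  row 2: b21 b22 a3 a4 a5 a6
  row 3: a1 b32 a3 a4 a5 b36
Rows 1 and 2 agree on J; apply J→H and equate their H entries.
Rows 1 and 2 agree on G, H; apply G, H→F and equate their F entries.
Rows 1 and 3 agree on G, H; apply G, H→F and equate their F entries.
Rows 1 and 2 agree on H; apply H→E and equate their E entries.
Rows 1 and 3 agree on H; apply H→E and equate their E entries.
Row 1 is now all distinguished symbols — the join is lossless.

Yes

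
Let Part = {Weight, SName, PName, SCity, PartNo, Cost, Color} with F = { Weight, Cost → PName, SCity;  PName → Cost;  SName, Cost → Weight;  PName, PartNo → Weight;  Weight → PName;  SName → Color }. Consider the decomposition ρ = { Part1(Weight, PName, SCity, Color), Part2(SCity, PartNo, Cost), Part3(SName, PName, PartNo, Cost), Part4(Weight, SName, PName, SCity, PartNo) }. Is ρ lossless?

No

Chase test. Columns are Weight, SName, PName, SCity, PartNo, Cost, Color; row i has aⱼ where attribute j ∈ Parti, else bᵢⱼ.
Initial tableau (one row per fragment):
  row 1: a1 b12 a3 a4 b15 b16 a7
  row 2: b21 b22 b23 a4 a5 a6 b27
  row 3: b31 a2 a3 b34 a5 a6 b37
  row 4: a1 a2 a3 a4 a5 b46 b47
Rows 1 and 3 agree on PName; apply PName→Cost and equate their Cost entries.
Rows 1 and 4 agree on PName; apply PName→Cost and equate their Cost entries.
Rows 3 and 4 agree on SName, Cost; apply SName, Cost→Weight and equate their Weight entries.
Rows 3 and 4 agree on SName; apply SName→Color and equate their Color entries.
Rows 1 and 3 agree on Weight, Cost; apply Weight, Cost→PName, SCity and equate their PName, SCity entries.
No row becomes fully distinguished — the join is lossy.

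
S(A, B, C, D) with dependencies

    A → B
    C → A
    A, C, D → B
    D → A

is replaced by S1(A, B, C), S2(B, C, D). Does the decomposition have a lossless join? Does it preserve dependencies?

Lossless test: (B, C)⁺ = {A, B, C}, which contains all of one fragment — lossless.
Dependency preservation: the restricted closure of {D} across the fragments never reaches {A}, so D → A cannot be enforced without a join — not preserved.

lossless but not dependency-preserving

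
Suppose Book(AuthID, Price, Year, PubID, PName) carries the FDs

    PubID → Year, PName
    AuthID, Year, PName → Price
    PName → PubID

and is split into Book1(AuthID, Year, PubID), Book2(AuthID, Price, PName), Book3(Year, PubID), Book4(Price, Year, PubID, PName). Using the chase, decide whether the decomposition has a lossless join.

Chase test. Columns are AuthID, Price, Year, PubID, PName; row i has aⱼ where attribute j ∈ Booki, else bᵢⱼ.
Initial tableau (one row per fragment):
  row 1: a1 b12 a3 a4 b15
  row 2: a1 a2 b23 b24 a5
  row 3: b31 b32 a3 a4 b35
  row 4: b41 a2 a3 a4 a5
Rows 1 and 3 agree on PubID; apply PubID→Year, PName and equate their Year, PName entries.
Rows 1 and 4 agree on PubID; apply PubID→Year, PName and equate their Year, PName entries.
Rows 1 and 2 agree on PName; apply PName→PubID and equate their PubID entries.
Rows 1 and 2 agree on PubID; apply PubID→Year, PName and equate their Year, PName entries.
Rows 1 and 2 agree on AuthID, Year, PName; apply AuthID, Year, PName→Price and equate their Price entries.
Row 1 is now all distinguished symbols — the join is lossless.

Yes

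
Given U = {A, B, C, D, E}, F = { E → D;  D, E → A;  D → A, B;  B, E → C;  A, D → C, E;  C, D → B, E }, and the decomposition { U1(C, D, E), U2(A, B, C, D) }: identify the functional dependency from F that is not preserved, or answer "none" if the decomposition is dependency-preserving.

E → D lies within U1.
D, E → A: restricted closure across fragments reaches A.
D → A, B lies within U2.
B, E → C: restricted closure across fragments reaches C.
A, D → C, E: restricted closure across fragments reaches C, E.
C, D → B, E: restricted closure across fragments reaches B, E.
Every dependency is enforceable on the fragments, so the decomposition is dependency-preserving.

none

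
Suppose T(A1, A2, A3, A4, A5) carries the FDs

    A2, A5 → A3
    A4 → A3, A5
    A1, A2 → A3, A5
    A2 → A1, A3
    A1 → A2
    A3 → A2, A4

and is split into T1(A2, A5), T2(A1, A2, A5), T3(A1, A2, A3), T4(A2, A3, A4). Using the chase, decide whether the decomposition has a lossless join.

Yes

Chase test. Columns are A1, A2, A3, A4, A5; row i has aⱼ where attribute j ∈ Ti, else bᵢⱼ.
Initial tableau (one row per fragment):
  row 1: b11 a2 b13 b14 a5
  row 2: a1 a2 b23 b24 a5
  row 3: a1 a2 a3 b34 b35
  row 4: b41 a2 a3 a4 b45
Rows 1 and 2 agree on A2, A5; apply A2, A5→A3 and equate their A3 entries.
Rows 2 and 3 agree on A1, A2; apply A1, A2→A3, A5 and equate their A3, A5 entries.
Rows 1 and 2 agree on A2; apply A2→A1, A3 and equate their A1, A3 entries.
Rows 1 and 4 agree on A2; apply A2→A1, A3 and equate their A1, A3 entries.
Rows 1 and 2 agree on A3; apply A3→A2, A4 and equate their A2, A4 entries.
Rows 1 and 3 agree on A3; apply A3→A2, A4 and equate their A2, A4 entries.
Rows 1 and 4 agree on A3; apply A3→A2, A4 and equate their A2, A4 entries.
Rows 1 and 4 agree on A4; apply A4→A3, A5 and equate their A3, A5 entries.
Row 1 is now all distinguished symbols — the join is lossless.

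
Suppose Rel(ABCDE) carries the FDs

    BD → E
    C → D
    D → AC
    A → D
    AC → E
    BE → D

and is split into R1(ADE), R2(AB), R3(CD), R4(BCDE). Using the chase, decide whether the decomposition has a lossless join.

Yes

Chase test. Columns are ABCDE; row i has aⱼ where attribute j ∈ Ri, else bᵢⱼ.
Initial tableau (one row per fragment):
  row 1: a1 b12 b13 a4 a5
  row 2: a1 a2 b23 b24 b25
  row 3: b31 b32 a3 a4 b35
  row 4: b41 a2 a3 a4 a5
Rows 1 and 3 agree on D; apply D→AC and equate their AC entries.
Rows 1 and 4 agree on D; apply D→AC and equate their AC entries.
Rows 1 and 2 agree on A; apply A→D and equate their D entries.
Rows 1 and 3 agree on AC; apply AC→E and equate their E entries.
Rows 2 and 4 agree on BD; apply BD→E and equate their E entries.
Rows 1 and 2 agree on D; apply D→AC and equate their AC entries.
Row 2 is now all distinguished symbols — the join is lossless.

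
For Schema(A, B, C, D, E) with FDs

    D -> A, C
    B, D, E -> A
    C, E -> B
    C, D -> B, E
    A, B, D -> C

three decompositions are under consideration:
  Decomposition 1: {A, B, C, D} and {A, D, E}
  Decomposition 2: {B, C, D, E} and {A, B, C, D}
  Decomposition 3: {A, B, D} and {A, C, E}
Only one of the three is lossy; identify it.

Decomposition 1: common = {A, D}, closure = {A, B, C, D, E} → lossless.
Decomposition 2: common = {B, C, D}, closure = {A, B, C, D, E} → lossless.
Decomposition 3: common = {A}, closure = {A} → lossy.

Decomposition 3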